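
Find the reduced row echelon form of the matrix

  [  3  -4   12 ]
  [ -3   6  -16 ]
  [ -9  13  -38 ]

[[1, 0, 4/3], [0, 1, -2], [0, 0, 0]]

ρ1 -> 1/3·ρ1
  [  1  -4/3    4 ]
  [ -3     6  -16 ]
  [ -9    13  -38 ]
ρ2 -> ρ2 + 3·ρ1
  [  1  -4/3    4 ]
  [  0     2   -4 ]
  [ -9    13  -38 ]
ρ3 -> ρ3 + 9·ρ1
  [ 1  -4/3   4 ]
  [ 0     2  -4 ]
  [ 0     1  -2 ]
ρ2 -> 1/2·ρ2
  [ 1  -4/3   4 ]
  [ 0     1  -2 ]
  [ 0     1  -2 ]
ρ3 -> ρ3 − ρ2
  [ 1  -4/3   4 ]
  [ 0     1  -2 ]
  [ 0     0   0 ]
ρ1 -> ρ1 + 4/3·ρ2
  [ 1  0  4/3 ]
  [ 0  1   -2 ]
  [ 0  0    0 ]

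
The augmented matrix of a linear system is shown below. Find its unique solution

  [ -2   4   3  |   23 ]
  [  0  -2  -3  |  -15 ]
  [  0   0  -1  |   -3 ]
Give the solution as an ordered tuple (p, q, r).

(-1, 3, 3)

R1 -> -1/2·R1
R2 -> -1/2·R2
R3 -> -1·R3
R2 -> R2 − 3/2·R3
R1 -> R1 + 3/2·R3
R1 -> R1 + 2·R2
Reading off the last column: p = -1, q = 3, r = 3.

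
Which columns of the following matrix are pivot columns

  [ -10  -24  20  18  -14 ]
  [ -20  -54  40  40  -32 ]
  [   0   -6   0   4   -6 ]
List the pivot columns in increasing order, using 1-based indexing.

1, 2, 5

r1 → -1/10·r1
r2 → r2 + 20·r1
r2 → -1/6·r2
r3 → r3 + 6·r2
r3 → -1/2·r3
r2 → r2 − 2/3·r3
r1 → r1 − 7/5·r3
r1 → r1 − 12/5·r2
Pivot columns are the columns containing a leading 1.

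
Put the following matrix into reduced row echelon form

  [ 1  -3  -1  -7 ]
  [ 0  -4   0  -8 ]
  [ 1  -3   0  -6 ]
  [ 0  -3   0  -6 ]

r3 ← r3 − r1
  [ 1  -3  -1  -7 ]
  [ 0  -4   0  -8 ]
  [ 0   0   1   1 ]
  [ 0  -3   0  -6 ]
r2 ← -1/4·r2
  [ 1  -3  -1  -7 ]
  [ 0   1   0   2 ]
  [ 0   0   1   1 ]
  [ 0  -3   0  -6 ]
r4 ← r4 + 3·r2
  [ 1  -3  -1  -7 ]
  [ 0   1   0   2 ]
  [ 0   0   1   1 ]
  [ 0   0   0   0 ]
r1 ← r1 + r3
  [ 1  -3  0  -6 ]
  [ 0   1  0   2 ]
  [ 0   0  1   1 ]
  [ 0   0  0   0 ]
r1 ← r1 + 3·r2
  [ 1  0  0  0 ]
  [ 0  1  0  2 ]
  [ 0  0  1  1 ]
  [ 0  0  0  0 ]

[[1, 0, 0, 0], [0, 1, 0, 2], [0, 0, 1, 1], [0, 0, 0, 0]]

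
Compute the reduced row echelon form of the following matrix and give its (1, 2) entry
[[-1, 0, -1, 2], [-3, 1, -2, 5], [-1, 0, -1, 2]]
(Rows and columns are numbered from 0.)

R1 := -1·R1
  [  1  0   1  -2 ]
  [ -3  1  -2   5 ]
  [ -1  0  -1   2 ]
R2 := R2 + 3·R1
  [  1  0   1  -2 ]
  [  0  1   1  -1 ]
  [ -1  0  -1   2 ]
R3 := R3 + R1
  [ 1  0  1  -2 ]
  [ 0  1  1  -1 ]
  [ 0  0  0   0 ]

1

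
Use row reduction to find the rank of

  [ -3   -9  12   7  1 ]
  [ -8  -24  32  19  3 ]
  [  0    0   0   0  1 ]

rank = 3

r1 ← -1/3·r1
  [  1    3  -4  -7/3  -1/3 ]
  [ -8  -24  32    19     3 ]
  [  0    0   0     0     1 ]
r2 ← r2 + 8·r1
  [ 1  3  -4  -7/3  -1/3 ]
  [ 0  0   0   1/3   1/3 ]
  [ 0  0   0     0     1 ]
r2 ← 3·r2
  [ 1  3  -4  -7/3  -1/3 ]
  [ 0  0   0     1     1 ]
  [ 0  0   0     0     1 ]
r2 ← r2 − r3
  [ 1  3  -4  -7/3  -1/3 ]
  [ 0  0   0     1     0 ]
  [ 0  0   0     0     1 ]
r1 ← r1 + 1/3·r3
  [ 1  3  -4  -7/3  0 ]
  [ 0  0   0     1  0 ]
  [ 0  0   0     0  1 ]
r1 ← r1 + 7/3·r2
  [ 1  3  -4  0  0 ]
  [ 0  0   0  1  0 ]
  [ 0  0   0  0  1 ]
The reduced form has 3 nonzero rows.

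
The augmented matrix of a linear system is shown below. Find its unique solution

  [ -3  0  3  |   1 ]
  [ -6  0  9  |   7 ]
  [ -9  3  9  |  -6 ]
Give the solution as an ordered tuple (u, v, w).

(4/3, -3, 5/3)

R1 ← -1/3·R1
  [  1  0  -1  |  -1/3 ]
  [ -6  0   9  |     7 ]
  [ -9  3   9  |    -6 ]
R2 ← R2 + 6·R1
  [  1  0  -1  |  -1/3 ]
  [  0  0   3  |     5 ]
  [ -9  3   9  |    -6 ]
R3 ← R3 + 9·R1
  [ 1  0  -1  |  -1/3 ]
  [ 0  0   3  |     5 ]
  [ 0  3   0  |    -9 ]
R2 <-> R3
  [ 1  0  -1  |  -1/3 ]
  [ 0  3   0  |    -9 ]
  [ 0  0   3  |     5 ]
R2 ← 1/3·R2
  [ 1  0  -1  |  -1/3 ]
  [ 0  1   0  |    -3 ]
  [ 0  0   3  |     5 ]
R3 ← 1/3·R3
  [ 1  0  -1  |  -1/3 ]
  [ 0  1   0  |    -3 ]
  [ 0  0   1  |   5/3 ]
R1 ← R1 + R3
  [ 1  0  0  |  4/3 ]
  [ 0  1  0  |   -3 ]
  [ 0  0  1  |  5/3 ]
Reading off the last column: u = 4/3, v = -3, w = 5/3.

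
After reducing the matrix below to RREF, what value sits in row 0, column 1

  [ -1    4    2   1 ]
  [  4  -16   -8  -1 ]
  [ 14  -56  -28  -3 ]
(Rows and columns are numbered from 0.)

R1 ← -1·R1
  [  1   -4   -2  -1 ]
  [  4  -16   -8  -1 ]
  [ 14  -56  -28  -3 ]
R2 ← R2 − 4·R1
  [  1   -4   -2  -1 ]
  [  0    0    0   3 ]
  [ 14  -56  -28  -3 ]
R3 ← R3 − 14·R1
  [ 1  -4  -2  -1 ]
  [ 0   0   0   3 ]
  [ 0   0   0  11 ]
R2 ← 1/3·R2
  [ 1  -4  -2  -1 ]
  [ 0   0   0   1 ]
  [ 0   0   0  11 ]
R3 ← R3 − 11·R2
  [ 1  -4  -2  -1 ]
  [ 0   0   0   1 ]
  [ 0   0   0   0 ]
R1 ← R1 + R2
  [ 1  -4  -2  0 ]
  [ 0   0   0  1 ]
  [ 0   0   0  0 ]

-4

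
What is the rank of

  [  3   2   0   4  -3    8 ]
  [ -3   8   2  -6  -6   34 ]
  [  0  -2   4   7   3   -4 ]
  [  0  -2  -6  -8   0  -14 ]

rank = 4

ρ1 → 1/3·ρ1
  [  1  2/3   0  4/3  -1  8/3 ]
  [ -3    8   2   -6  -6   34 ]
  [  0   -2   4    7   3   -4 ]
  [  0   -2  -6   -8   0  -14 ]
ρ2 → ρ2 + 3·ρ1
  [ 1  2/3   0  4/3  -1  8/3 ]
  [ 0   10   2   -2  -9   42 ]
  [ 0   -2   4    7   3   -4 ]
  [ 0   -2  -6   -8   0  -14 ]
ρ2 → 1/10·ρ2
  [ 1  2/3    0   4/3     -1   8/3 ]
  [ 0    1  1/5  -1/5  -9/10  21/5 ]
  [ 0   -2    4     7      3    -4 ]
  [ 0   -2   -6    -8      0   -14 ]
ρ3 → ρ3 + 2·ρ2
  [ 1  2/3     0   4/3     -1   8/3 ]
  [ 0    1   1/5  -1/5  -9/10  21/5 ]
  [ 0    0  22/5  33/5    6/5  22/5 ]
  [ 0   -2    -6    -8      0   -14 ]
ρ4 → ρ4 + 2·ρ2
  [ 1  2/3      0    4/3     -1    8/3 ]
  [ 0    1    1/5   -1/5  -9/10   21/5 ]
  [ 0    0   22/5   33/5    6/5   22/5 ]
  [ 0    0  -28/5  -42/5   -9/5  -28/5 ]
ρ3 → 5/22·ρ3
  [ 1  2/3      0    4/3     -1    8/3 ]
  [ 0    1    1/5   -1/5  -9/10   21/5 ]
  [ 0    0      1    3/2   3/11      1 ]
  [ 0    0  -28/5  -42/5   -9/5  -28/5 ]
ρ4 → ρ4 + 28/5·ρ3
  [ 1  2/3    0   4/3     -1   8/3 ]
  [ 0    1  1/5  -1/5  -9/10  21/5 ]
  [ 0    0    1   3/2   3/11     1 ]
  [ 0    0    0     0  -3/11     0 ]
ρ4 → -11/3·ρ4
  [ 1  2/3    0   4/3     -1   8/3 ]
  [ 0    1  1/5  -1/5  -9/10  21/5 ]
  [ 0    0    1   3/2   3/11     1 ]
  [ 0    0    0     0      1     0 ]
ρ3 → ρ3 − 3/11·ρ4
  [ 1  2/3    0   4/3     -1   8/3 ]
  [ 0    1  1/5  -1/5  -9/10  21/5 ]
  [ 0    0    1   3/2      0     1 ]
  [ 0    0    0     0      1     0 ]
ρ2 → ρ2 + 9/10·ρ4
  [ 1  2/3    0   4/3  -1   8/3 ]
  [ 0    1  1/5  -1/5   0  21/5 ]
  [ 0    0    1   3/2   0     1 ]
  [ 0    0    0     0   1     0 ]
ρ1 → ρ1 + ρ4
  [ 1  2/3    0   4/3  0   8/3 ]
  [ 0    1  1/5  -1/5  0  21/5 ]
  [ 0    0    1   3/2  0     1 ]
  [ 0    0    0     0  1     0 ]
ρ2 → ρ2 − 1/5·ρ3
  [ 1  2/3  0   4/3  0  8/3 ]
  [ 0    1  0  -1/2  0    4 ]
  [ 0    0  1   3/2  0    1 ]
  [ 0    0  0     0  1    0 ]
ρ1 → ρ1 − 2/3·ρ2
  [ 1  0  0   5/3  0  0 ]
  [ 0  1  0  -1/2  0  4 ]
  [ 0  0  1   3/2  0  1 ]
  [ 0  0  0     0  1  0 ]
The reduced form has 4 nonzero rows.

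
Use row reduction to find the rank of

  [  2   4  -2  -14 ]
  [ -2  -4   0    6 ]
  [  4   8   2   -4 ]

rank = 2

ρ1 ← 1/2·ρ1
ρ2 ← ρ2 + 2·ρ1
ρ3 ← ρ3 − 4·ρ1
ρ2 ← -1/2·ρ2
ρ3 ← ρ3 − 6·ρ2
ρ1 ← ρ1 + ρ2
The reduced form has 2 nonzero rows.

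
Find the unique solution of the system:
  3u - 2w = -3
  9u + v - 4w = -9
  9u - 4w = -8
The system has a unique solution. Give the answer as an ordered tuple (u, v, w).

Form the augmented matrix and row-reduce:
  [ 3  0  -2  |  -3 ]
  [ 9  1  -4  |  -9 ]
  [ 9  0  -4  |  -8 ]
R1 ← 1/3·R1
  [ 1  0  -2/3  |  -1 ]
  [ 9  1    -4  |  -9 ]
  [ 9  0    -4  |  -8 ]
R2 ← R2 − 9·R1
  [ 1  0  -2/3  |  -1 ]
  [ 0  1     2  |   0 ]
  [ 9  0    -4  |  -8 ]
R3 ← R3 − 9·R1
  [ 1  0  -2/3  |  -1 ]
  [ 0  1     2  |   0 ]
  [ 0  0     2  |   1 ]
R3 ← 1/2·R3
  [ 1  0  -2/3  |   -1 ]
  [ 0  1     2  |    0 ]
  [ 0  0     1  |  1/2 ]
R2 ← R2 − 2·R3
  [ 1  0  -2/3  |   -1 ]
  [ 0  1     0  |   -1 ]
  [ 0  0     1  |  1/2 ]
R1 ← R1 + 2/3·R3
  [ 1  0  0  |  -2/3 ]
  [ 0  1  0  |    -1 ]
  [ 0  0  1  |   1/2 ]
Reading off the last column: u = -2/3, v = -1, w = 1/2.

(-2/3, -1, 1/2)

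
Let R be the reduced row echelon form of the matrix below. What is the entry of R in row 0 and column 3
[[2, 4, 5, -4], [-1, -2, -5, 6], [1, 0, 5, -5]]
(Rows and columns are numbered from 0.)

r1 := 1/2·r1
  [  1   2  5/2  -2 ]
  [ -1  -2   -5   6 ]
  [  1   0    5  -5 ]
r2 := r2 + r1
  [ 1  2   5/2  -2 ]
  [ 0  0  -5/2   4 ]
  [ 1  0     5  -5 ]
r3 := r3 − r1
  [ 1   2   5/2  -2 ]
  [ 0   0  -5/2   4 ]
  [ 0  -2   5/2  -3 ]
r2 <=> r3
  [ 1   2   5/2  -2 ]
  [ 0  -2   5/2  -3 ]
  [ 0   0  -5/2   4 ]
r2 := -1/2·r2
  [ 1  2   5/2   -2 ]
  [ 0  1  -5/4  3/2 ]
  [ 0  0  -5/2    4 ]
r3 := -2/5·r3
  [ 1  2   5/2    -2 ]
  [ 0  1  -5/4   3/2 ]
  [ 0  0     1  -8/5 ]
r2 := r2 + 5/4·r3
  [ 1  2  5/2    -2 ]
  [ 0  1    0  -1/2 ]
  [ 0  0    1  -8/5 ]
r1 := r1 − 5/2·r3
  [ 1  2  0     2 ]
  [ 0  1  0  -1/2 ]
  [ 0  0  1  -8/5 ]
r1 := r1 − 2·r2
  [ 1  0  0     3 ]
  [ 0  1  0  -1/2 ]
  [ 0  0  1  -8/5 ]

3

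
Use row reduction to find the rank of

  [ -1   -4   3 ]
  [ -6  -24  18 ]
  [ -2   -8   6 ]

rank = 1

ρ1 -> -1·ρ1
ρ2 -> ρ2 + 6·ρ1
ρ3 -> ρ3 + 2·ρ1
The reduced form has 1 nonzero row.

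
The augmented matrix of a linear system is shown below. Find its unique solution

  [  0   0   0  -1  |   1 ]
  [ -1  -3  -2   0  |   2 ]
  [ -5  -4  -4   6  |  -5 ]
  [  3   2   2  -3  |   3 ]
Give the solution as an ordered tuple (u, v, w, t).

r1 ↔ r2
  [ -1  -3  -2   0  |   2 ]
  [  0   0   0  -1  |   1 ]
  [ -5  -4  -4   6  |  -5 ]
  [  3   2   2  -3  |   3 ]
r1 ← -1·r1
  [  1   3   2   0  |  -2 ]
  [  0   0   0  -1  |   1 ]
  [ -5  -4  -4   6  |  -5 ]
  [  3   2   2  -3  |   3 ]
r3 ← r3 + 5·r1
  [ 1   3  2   0  |   -2 ]
  [ 0   0  0  -1  |    1 ]
  [ 0  11  6   6  |  -15 ]
  [ 3   2  2  -3  |    3 ]
r4 ← r4 − 3·r1
  [ 1   3   2   0  |   -2 ]
  [ 0   0   0  -1  |    1 ]
  [ 0  11   6   6  |  -15 ]
  [ 0  -7  -4  -3  |    9 ]
r2 ↔ r3
  [ 1   3   2   0  |   -2 ]
  [ 0  11   6   6  |  -15 ]
  [ 0   0   0  -1  |    1 ]
  [ 0  -7  -4  -3  |    9 ]
r2 ← 1/11·r2
  [ 1   3     2     0  |      -2 ]
  [ 0   1  6/11  6/11  |  -15/11 ]
  [ 0   0     0    -1  |       1 ]
  [ 0  -7    -4    -3  |       9 ]
r4 ← r4 + 7·r2
  [ 1  3      2     0  |      -2 ]
  [ 0  1   6/11  6/11  |  -15/11 ]
  [ 0  0      0    -1  |       1 ]
  [ 0  0  -2/11  9/11  |   -6/11 ]
r3 ↔ r4
  [ 1  3      2     0  |      -2 ]
  [ 0  1   6/11  6/11  |  -15/11 ]
  [ 0  0  -2/11  9/11  |   -6/11 ]
  [ 0  0      0    -1  |       1 ]
r3 ← -11/2·r3
  [ 1  3     2     0  |      -2 ]
  [ 0  1  6/11  6/11  |  -15/11 ]
  [ 0  0     1  -9/2  |       3 ]
  [ 0  0     0    -1  |       1 ]
r4 ← -1·r4
  [ 1  3     2     0  |      -2 ]
  [ 0  1  6/11  6/11  |  -15/11 ]
  [ 0  0     1  -9/2  |       3 ]
  [ 0  0     0     1  |      -1 ]
r3 ← r3 + 9/2·r4
  [ 1  3     2     0  |      -2 ]
  [ 0  1  6/11  6/11  |  -15/11 ]
  [ 0  0     1     0  |    -3/2 ]
  [ 0  0     0     1  |      -1 ]
r2 ← r2 − 6/11·r4
  [ 1  3     2  0  |     -2 ]
  [ 0  1  6/11  0  |  -9/11 ]
  [ 0  0     1  0  |   -3/2 ]
  [ 0  0     0  1  |     -1 ]
r2 ← r2 − 6/11·r3
  [ 1  3  2  0  |    -2 ]
  [ 0  1  0  0  |     0 ]
  [ 0  0  1  0  |  -3/2 ]
  [ 0  0  0  1  |    -1 ]
r1 ← r1 − 2·r3
  [ 1  3  0  0  |     1 ]
  [ 0  1  0  0  |     0 ]
  [ 0  0  1  0  |  -3/2 ]
  [ 0  0  0  1  |    -1 ]
r1 ← r1 − 3·r2
  [ 1  0  0  0  |     1 ]
  [ 0  1  0  0  |     0 ]
  [ 0  0  1  0  |  -3/2 ]
  [ 0  0  0  1  |    -1 ]
Reading off the last column: u = 1, v = 0, w = -3/2, t = -1.

(1, 0, -3/2, -1)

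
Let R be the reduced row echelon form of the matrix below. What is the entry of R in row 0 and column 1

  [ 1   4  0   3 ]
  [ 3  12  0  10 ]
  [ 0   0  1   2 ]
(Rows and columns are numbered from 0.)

4

R2 -> R2 − 3·R1
  [ 1  4  0  3 ]
  [ 0  0  0  1 ]
  [ 0  0  1  2 ]
R2 <=> R3
  [ 1  4  0  3 ]
  [ 0  0  1  2 ]
  [ 0  0  0  1 ]
R2 -> R2 − 2·R3
  [ 1  4  0  3 ]
  [ 0  0  1  0 ]
  [ 0  0  0  1 ]
R1 -> R1 − 3·R3
  [ 1  4  0  0 ]
  [ 0  0  1  0 ]
  [ 0  0  0  1 ]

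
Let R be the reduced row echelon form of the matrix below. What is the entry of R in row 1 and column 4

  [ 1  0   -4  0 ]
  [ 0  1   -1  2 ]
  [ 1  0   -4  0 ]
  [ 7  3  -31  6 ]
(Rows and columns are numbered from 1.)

ρ3 -> ρ3 − ρ1
  [ 1  0   -4  0 ]
  [ 0  1   -1  2 ]
  [ 0  0    0  0 ]
  [ 7  3  -31  6 ]
ρ4 -> ρ4 − 7·ρ1
  [ 1  0  -4  0 ]
  [ 0  1  -1  2 ]
  [ 0  0   0  0 ]
  [ 0  3  -3  6 ]
ρ4 -> ρ4 − 3·ρ2
  [ 1  0  -4  0 ]
  [ 0  1  -1  2 ]
  [ 0  0   0  0 ]
  [ 0  0   0  0 ]

0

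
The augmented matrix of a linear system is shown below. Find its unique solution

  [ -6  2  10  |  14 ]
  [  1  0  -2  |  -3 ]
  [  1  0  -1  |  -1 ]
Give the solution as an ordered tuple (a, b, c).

Multiply r1 by -1/6.
Subtract r1 from r2.
Subtract r1 from r3.
Multiply r2 by 3.
Subtract 1/3 times r2 from r3.
Add r3 to r2.
Add 5/3 times r3 to r1.
Add 1/3 times r2 to r1.
Reading off the last column: a = 1, b = 0, c = 2.

(1, 0, 2)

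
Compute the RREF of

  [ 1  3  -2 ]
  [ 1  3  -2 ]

r2 → r2 − r1
  [ 1  3  -2 ]
  [ 0  0   0 ]

[[1, 3, -2], [0, 0, 0]]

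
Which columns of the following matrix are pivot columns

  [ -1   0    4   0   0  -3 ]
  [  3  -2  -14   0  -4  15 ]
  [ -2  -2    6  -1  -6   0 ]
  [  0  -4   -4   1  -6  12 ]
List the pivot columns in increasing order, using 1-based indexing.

1, 2, 4

R1 -> -1·R1
  [  1   0   -4   0   0   3 ]
  [  3  -2  -14   0  -4  15 ]
  [ -2  -2    6  -1  -6   0 ]
  [  0  -4   -4   1  -6  12 ]
R2 -> R2 − 3·R1
  [  1   0  -4   0   0   3 ]
  [  0  -2  -2   0  -4   6 ]
  [ -2  -2   6  -1  -6   0 ]
  [  0  -4  -4   1  -6  12 ]
R3 -> R3 + 2·R1
  [ 1   0  -4   0   0   3 ]
  [ 0  -2  -2   0  -4   6 ]
  [ 0  -2  -2  -1  -6   6 ]
  [ 0  -4  -4   1  -6  12 ]
R2 -> -1/2·R2
  [ 1   0  -4   0   0   3 ]
  [ 0   1   1   0   2  -3 ]
  [ 0  -2  -2  -1  -6   6 ]
  [ 0  -4  -4   1  -6  12 ]
R3 -> R3 + 2·R2
  [ 1   0  -4   0   0   3 ]
  [ 0   1   1   0   2  -3 ]
  [ 0   0   0  -1  -2   0 ]
  [ 0  -4  -4   1  -6  12 ]
R4 -> R4 + 4·R2
  [ 1  0  -4   0   0   3 ]
  [ 0  1   1   0   2  -3 ]
  [ 0  0   0  -1  -2   0 ]
  [ 0  0   0   1   2   0 ]
R3 -> -1·R3
  [ 1  0  -4  0  0   3 ]
  [ 0  1   1  0  2  -3 ]
  [ 0  0   0  1  2   0 ]
  [ 0  0   0  1  2   0 ]
R4 -> R4 − R3
  [ 1  0  -4  0  0   3 ]
  [ 0  1   1  0  2  -3 ]
  [ 0  0   0  1  2   0 ]
  [ 0  0   0  0  0   0 ]
Pivot columns are the columns containing a leading 1.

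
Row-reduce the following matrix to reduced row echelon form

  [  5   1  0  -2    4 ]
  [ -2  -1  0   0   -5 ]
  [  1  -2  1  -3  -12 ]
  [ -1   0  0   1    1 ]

[[1, 0, 0, 0, 1], [0, 1, 0, 0, 3], [0, 0, 1, 0, -1], [0, 0, 0, 1, 2]]

Multiply r1 by 1/5.
  [  1  1/5  0  -2/5  4/5 ]
  [ -2   -1  0     0   -5 ]
  [  1   -2  1    -3  -12 ]
  [ -1    0  0     1    1 ]
Add 2 times r1 to r2.
  [  1   1/5  0  -2/5    4/5 ]
  [  0  -3/5  0  -4/5  -17/5 ]
  [  1    -2  1    -3    -12 ]
  [ -1     0  0     1      1 ]
Subtract r1 from r3.
  [  1    1/5  0   -2/5    4/5 ]
  [  0   -3/5  0   -4/5  -17/5 ]
  [  0  -11/5  1  -13/5  -64/5 ]
  [ -1      0  0      1      1 ]
Add r1 to r4.
  [ 1    1/5  0   -2/5    4/5 ]
  [ 0   -3/5  0   -4/5  -17/5 ]
  [ 0  -11/5  1  -13/5  -64/5 ]
  [ 0    1/5  0    3/5    9/5 ]
Multiply r2 by -5/3.
  [ 1    1/5  0   -2/5    4/5 ]
  [ 0      1  0    4/3   17/3 ]
  [ 0  -11/5  1  -13/5  -64/5 ]
  [ 0    1/5  0    3/5    9/5 ]
Add 11/5 times r2 to r3.
  [ 1  1/5  0  -2/5   4/5 ]
  [ 0    1  0   4/3  17/3 ]
  [ 0    0  1   1/3  -1/3 ]
  [ 0  1/5  0   3/5   9/5 ]
Subtract 1/5 times r2 from r4.
  [ 1  1/5  0  -2/5   4/5 ]
  [ 0    1  0   4/3  17/3 ]
  [ 0    0  1   1/3  -1/3 ]
  [ 0    0  0   1/3   2/3 ]
Multiply r4 by 3.
  [ 1  1/5  0  -2/5   4/5 ]
  [ 0    1  0   4/3  17/3 ]
  [ 0    0  1   1/3  -1/3 ]
  [ 0    0  0     1     2 ]
Subtract 1/3 times r4 from r3.
  [ 1  1/5  0  -2/5   4/5 ]
  [ 0    1  0   4/3  17/3 ]
  [ 0    0  1     0    -1 ]
  [ 0    0  0     1     2 ]
Subtract 4/3 times r4 from r2.
  [ 1  1/5  0  -2/5  4/5 ]
  [ 0    1  0     0    3 ]
  [ 0    0  1     0   -1 ]
  [ 0    0  0     1    2 ]
Add 2/5 times r4 to r1.
  [ 1  1/5  0  0  8/5 ]
  [ 0    1  0  0    3 ]
  [ 0    0  1  0   -1 ]
  [ 0    0  0  1    2 ]
Subtract 1/5 times r2 from r1.
  [ 1  0  0  0   1 ]
  [ 0  1  0  0   3 ]
  [ 0  0  1  0  -1 ]
  [ 0  0  0  1   2 ]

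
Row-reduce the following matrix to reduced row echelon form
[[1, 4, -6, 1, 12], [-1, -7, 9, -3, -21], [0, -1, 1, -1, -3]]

R2 := R2 + R1
  [ 1   4  -6   1  12 ]
  [ 0  -3   3  -2  -9 ]
  [ 0  -1   1  -1  -3 ]
R2 := -1/3·R2
  [ 1   4  -6    1  12 ]
  [ 0   1  -1  2/3   3 ]
  [ 0  -1   1   -1  -3 ]
R3 := R3 + R2
  [ 1  4  -6     1  12 ]
  [ 0  1  -1   2/3   3 ]
  [ 0  0   0  -1/3   0 ]
R3 := -3·R3
  [ 1  4  -6    1  12 ]
  [ 0  1  -1  2/3   3 ]
  [ 0  0   0    1   0 ]
R2 := R2 − 2/3·R3
  [ 1  4  -6  1  12 ]
  [ 0  1  -1  0   3 ]
  [ 0  0   0  1   0 ]
R1 := R1 − R3
  [ 1  4  -6  0  12 ]
  [ 0  1  -1  0   3 ]
  [ 0  0   0  1   0 ]
R1 := R1 − 4·R2
  [ 1  0  -2  0  0 ]
  [ 0  1  -1  0  3 ]
  [ 0  0   0  1  0 ]

[[1, 0, -2, 0, 0], [0, 1, -1, 0, 3], [0, 0, 0, 1, 0]]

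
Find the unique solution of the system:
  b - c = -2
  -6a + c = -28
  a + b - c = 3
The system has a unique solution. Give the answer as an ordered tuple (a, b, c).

Form the augmented matrix and row-reduce:
  [  0  1  -1  |   -2 ]
  [ -6  0   1  |  -28 ]
  [  1  1  -1  |    3 ]
r1 <=> r2
  [ -6  0   1  |  -28 ]
  [  0  1  -1  |   -2 ]
  [  1  1  -1  |    3 ]
r1 ← -1/6·r1
  [ 1  0  -1/6  |  14/3 ]
  [ 0  1    -1  |    -2 ]
  [ 1  1    -1  |     3 ]
r3 ← r3 − r1
  [ 1  0  -1/6  |  14/3 ]
  [ 0  1    -1  |    -2 ]
  [ 0  1  -5/6  |  -5/3 ]
r3 ← r3 − r2
  [ 1  0  -1/6  |  14/3 ]
  [ 0  1    -1  |    -2 ]
  [ 0  0   1/6  |   1/3 ]
r3 ← 6·r3
  [ 1  0  -1/6  |  14/3 ]
  [ 0  1    -1  |    -2 ]
  [ 0  0     1  |     2 ]
r2 ← r2 + r3
  [ 1  0  -1/6  |  14/3 ]
  [ 0  1     0  |     0 ]
  [ 0  0     1  |     2 ]
r1 ← r1 + 1/6·r3
  [ 1  0  0  |  5 ]
  [ 0  1  0  |  0 ]
  [ 0  0  1  |  2 ]
Reading off the last column: a = 5, b = 0, c = 2.

(5, 0, 2)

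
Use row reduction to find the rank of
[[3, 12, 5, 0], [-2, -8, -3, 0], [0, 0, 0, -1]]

R1 ← 1/3·R1
  [  1   4  5/3   0 ]
  [ -2  -8   -3   0 ]
  [  0   0    0  -1 ]
R2 ← R2 + 2·R1
  [ 1  4  5/3   0 ]
  [ 0  0  1/3   0 ]
  [ 0  0    0  -1 ]
R2 ← 3·R2
  [ 1  4  5/3   0 ]
  [ 0  0    1   0 ]
  [ 0  0    0  -1 ]
R3 ← -1·R3
  [ 1  4  5/3  0 ]
  [ 0  0    1  0 ]
  [ 0  0    0  1 ]
R1 ← R1 − 5/3·R2
  [ 1  4  0  0 ]
  [ 0  0  1  0 ]
  [ 0  0  0  1 ]
The reduced form has 3 nonzero rows.

rank = 3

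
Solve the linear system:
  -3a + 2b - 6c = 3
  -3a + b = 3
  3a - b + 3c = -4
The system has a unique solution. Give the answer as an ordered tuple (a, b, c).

(-5/3, -2, -1/3)

Form the augmented matrix and row-reduce:
  [ -3   2  -6  |   3 ]
  [ -3   1   0  |   3 ]
  [  3  -1   3  |  -4 ]
Multiply R1 by -1/3.
Add 3 times R1 to R2.
Subtract 3 times R1 from R3.
Multiply R2 by -1.
Subtract R2 from R3.
Multiply R3 by 1/3.
Add 6 times R3 to R2.
Subtract 2 times R3 from R1.
Add 2/3 times R2 to R1.
Reading off the last column: a = -5/3, b = -2, c = -1/3.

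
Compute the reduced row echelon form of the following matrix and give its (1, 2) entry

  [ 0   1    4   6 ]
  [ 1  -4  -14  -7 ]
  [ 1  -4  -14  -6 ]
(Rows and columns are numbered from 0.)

Swap R1 and R2.
  [ 1  -4  -14  -7 ]
  [ 0   1    4   6 ]
  [ 1  -4  -14  -6 ]
Subtract R1 from R3.
  [ 1  -4  -14  -7 ]
  [ 0   1    4   6 ]
  [ 0   0    0   1 ]
Subtract 6 times R3 from R2.
  [ 1  -4  -14  -7 ]
  [ 0   1    4   0 ]
  [ 0   0    0   1 ]
Add 7 times R3 to R1.
  [ 1  -4  -14  0 ]
  [ 0   1    4  0 ]
  [ 0   0    0  1 ]
Add 4 times R2 to R1.
  [ 1  0  2  0 ]
  [ 0  1  4  0 ]
  [ 0  0  0  1 ]

4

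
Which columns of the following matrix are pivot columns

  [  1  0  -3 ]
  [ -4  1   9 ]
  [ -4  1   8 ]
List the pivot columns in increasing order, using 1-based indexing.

1, 2, 3

Add 4 times ρ1 to ρ2.
  [  1  0  -3 ]
  [  0  1  -3 ]
  [ -4  1   8 ]
Add 4 times ρ1 to ρ3.
  [ 1  0  -3 ]
  [ 0  1  -3 ]
  [ 0  1  -4 ]
Subtract ρ2 from ρ3.
  [ 1  0  -3 ]
  [ 0  1  -3 ]
  [ 0  0  -1 ]
Multiply ρ3 by -1.
  [ 1  0  -3 ]
  [ 0  1  -3 ]
  [ 0  0   1 ]
Add 3 times ρ3 to ρ2.
  [ 1  0  -3 ]
  [ 0  1   0 ]
  [ 0  0   1 ]
Add 3 times ρ3 to ρ1.
  [ 1  0  0 ]
  [ 0  1  0 ]
  [ 0  0  1 ]
Pivot columns are the columns containing a leading 1.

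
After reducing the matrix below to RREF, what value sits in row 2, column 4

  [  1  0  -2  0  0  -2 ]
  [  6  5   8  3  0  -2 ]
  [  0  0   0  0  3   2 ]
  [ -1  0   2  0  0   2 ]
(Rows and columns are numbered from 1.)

3/5

R2 ← R2 − 6·R1
  [  1  0  -2  0  0  -2 ]
  [  0  5  20  3  0  10 ]
  [  0  0   0  0  3   2 ]
  [ -1  0   2  0  0   2 ]
R4 ← R4 + R1
  [ 1  0  -2  0  0  -2 ]
  [ 0  5  20  3  0  10 ]
  [ 0  0   0  0  3   2 ]
  [ 0  0   0  0  0   0 ]
R2 ← 1/5·R2
  [ 1  0  -2    0  0  -2 ]
  [ 0  1   4  3/5  0   2 ]
  [ 0  0   0    0  3   2 ]
  [ 0  0   0    0  0   0 ]
R3 ← 1/3·R3
  [ 1  0  -2    0  0   -2 ]
  [ 0  1   4  3/5  0    2 ]
  [ 0  0   0    0  1  2/3 ]
  [ 0  0   0    0  0    0 ]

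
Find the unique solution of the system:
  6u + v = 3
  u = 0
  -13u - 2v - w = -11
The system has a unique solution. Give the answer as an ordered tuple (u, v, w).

Form the augmented matrix and row-reduce:
  [   6   1   0  |    3 ]
  [   1   0   0  |    0 ]
  [ -13  -2  -1  |  -11 ]
R1 → 1/6·R1
  [   1  1/6   0  |  1/2 ]
  [   1    0   0  |    0 ]
  [ -13   -2  -1  |  -11 ]
R2 → R2 − R1
  [   1   1/6   0  |   1/2 ]
  [   0  -1/6   0  |  -1/2 ]
  [ -13    -2  -1  |   -11 ]
R3 → R3 + 13·R1
  [ 1   1/6   0  |   1/2 ]
  [ 0  -1/6   0  |  -1/2 ]
  [ 0   1/6  -1  |  -9/2 ]
R2 → -6·R2
  [ 1  1/6   0  |   1/2 ]
  [ 0    1   0  |     3 ]
  [ 0  1/6  -1  |  -9/2 ]
R3 → R3 − 1/6·R2
  [ 1  1/6   0  |  1/2 ]
  [ 0    1   0  |    3 ]
  [ 0    0  -1  |   -5 ]
R3 → -1·R3
  [ 1  1/6  0  |  1/2 ]
  [ 0    1  0  |    3 ]
  [ 0    0  1  |    5 ]
R1 → R1 − 1/6·R2
  [ 1  0  0  |  0 ]
  [ 0  1  0  |  3 ]
  [ 0  0  1  |  5 ]
Reading off the last column: u = 0, v = 3, w = 5.

(0, 3, 5)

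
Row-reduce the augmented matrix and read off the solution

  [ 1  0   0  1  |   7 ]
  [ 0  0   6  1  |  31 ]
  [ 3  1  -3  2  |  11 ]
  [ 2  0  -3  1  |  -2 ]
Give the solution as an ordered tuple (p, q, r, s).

(6, 6, 5, 1)

R3 -> R3 − 3·R1
R4 -> R4 − 2·R1
R2 <=> R3
R3 -> 1/6·R3
R4 -> R4 + 3·R3
R4 -> -2·R4
R3 -> R3 − 1/6·R4
R2 -> R2 + R4
R1 -> R1 − R4
R2 -> R2 + 3·R3
Reading off the last column: p = 6, q = 6, r = 5, s = 1.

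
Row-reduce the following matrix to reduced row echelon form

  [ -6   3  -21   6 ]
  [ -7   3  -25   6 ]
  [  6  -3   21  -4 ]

R1 := -1/6·R1
R2 := R2 + 7·R1
R3 := R3 − 6·R1
R2 := -2·R2
R3 := 1/2·R3
R2 := R2 − 2·R3
R1 := R1 + R3
R1 := R1 + 1/2·R2

[[1, 0, 4, 0], [0, 1, 1, 0], [0, 0, 0, 1]]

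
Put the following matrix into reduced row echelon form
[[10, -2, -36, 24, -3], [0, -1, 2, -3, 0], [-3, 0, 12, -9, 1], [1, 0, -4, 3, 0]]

[[1, 0, -4, 3, 0], [0, 1, -2, 3, 0], [0, 0, 0, 0, 1], [0, 0, 0, 0, 0]]

R1 → 1/10·R1
  [  1  -1/5  -18/5  12/5  -3/10 ]
  [  0    -1      2    -3      0 ]
  [ -3     0     12    -9      1 ]
  [  1     0     -4     3      0 ]
R3 → R3 + 3·R1
  [ 1  -1/5  -18/5  12/5  -3/10 ]
  [ 0    -1      2    -3      0 ]
  [ 0  -3/5    6/5  -9/5   1/10 ]
  [ 1     0     -4     3      0 ]
R4 → R4 − R1
  [ 1  -1/5  -18/5  12/5  -3/10 ]
  [ 0    -1      2    -3      0 ]
  [ 0  -3/5    6/5  -9/5   1/10 ]
  [ 0   1/5   -2/5   3/5   3/10 ]
R2 → -1·R2
  [ 1  -1/5  -18/5  12/5  -3/10 ]
  [ 0     1     -2     3      0 ]
  [ 0  -3/5    6/5  -9/5   1/10 ]
  [ 0   1/5   -2/5   3/5   3/10 ]
R3 → R3 + 3/5·R2
  [ 1  -1/5  -18/5  12/5  -3/10 ]
  [ 0     1     -2     3      0 ]
  [ 0     0      0     0   1/10 ]
  [ 0   1/5   -2/5   3/5   3/10 ]
R4 → R4 − 1/5·R2
  [ 1  -1/5  -18/5  12/5  -3/10 ]
  [ 0     1     -2     3      0 ]
  [ 0     0      0     0   1/10 ]
  [ 0     0      0     0   3/10 ]
R3 → 10·R3
  [ 1  -1/5  -18/5  12/5  -3/10 ]
  [ 0     1     -2     3      0 ]
  [ 0     0      0     0      1 ]
  [ 0     0      0     0   3/10 ]
R4 → R4 − 3/10·R3
  [ 1  -1/5  -18/5  12/5  -3/10 ]
  [ 0     1     -2     3      0 ]
  [ 0     0      0     0      1 ]
  [ 0     0      0     0      0 ]
R1 → R1 + 3/10·R3
  [ 1  -1/5  -18/5  12/5  0 ]
  [ 0     1     -2     3  0 ]
  [ 0     0      0     0  1 ]
  [ 0     0      0     0  0 ]
R1 → R1 + 1/5·R2
  [ 1  0  -4  3  0 ]
  [ 0  1  -2  3  0 ]
  [ 0  0   0  0  1 ]
  [ 0  0   0  0  0 ]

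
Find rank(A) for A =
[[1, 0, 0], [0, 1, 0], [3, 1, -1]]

rank = 3

R3 -> R3 − 3·R1
  [ 1  0   0 ]
  [ 0  1   0 ]
  [ 0  1  -1 ]
R3 -> R3 − R2
  [ 1  0   0 ]
  [ 0  1   0 ]
  [ 0  0  -1 ]
R3 -> -1·R3
  [ 1  0  0 ]
  [ 0  1  0 ]
  [ 0  0  1 ]
The reduced form has 3 nonzero rows.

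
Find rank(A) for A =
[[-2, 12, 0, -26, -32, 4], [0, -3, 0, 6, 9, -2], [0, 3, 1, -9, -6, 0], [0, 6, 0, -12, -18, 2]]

rank = 4

Multiply ρ1 by -1/2.
  [ 1  -6  0   13   16  -2 ]
  [ 0  -3  0    6    9  -2 ]
  [ 0   3  1   -9   -6   0 ]
  [ 0   6  0  -12  -18   2 ]
Multiply ρ2 by -1/3.
  [ 1  -6  0   13   16   -2 ]
  [ 0   1  0   -2   -3  2/3 ]
  [ 0   3  1   -9   -6    0 ]
  [ 0   6  0  -12  -18    2 ]
Subtract 3 times ρ2 from ρ3.
  [ 1  -6  0   13   16   -2 ]
  [ 0   1  0   -2   -3  2/3 ]
  [ 0   0  1   -3    3   -2 ]
  [ 0   6  0  -12  -18    2 ]
Subtract 6 times ρ2 from ρ4.
  [ 1  -6  0  13  16   -2 ]
  [ 0   1  0  -2  -3  2/3 ]
  [ 0   0  1  -3   3   -2 ]
  [ 0   0  0   0   0   -2 ]
Multiply ρ4 by -1/2.
  [ 1  -6  0  13  16   -2 ]
  [ 0   1  0  -2  -3  2/3 ]
  [ 0   0  1  -3   3   -2 ]
  [ 0   0  0   0   0    1 ]
Add 2 times ρ4 to ρ3.
  [ 1  -6  0  13  16   -2 ]
  [ 0   1  0  -2  -3  2/3 ]
  [ 0   0  1  -3   3    0 ]
  [ 0   0  0   0   0    1 ]
Subtract 2/3 times ρ4 from ρ2.
  [ 1  -6  0  13  16  -2 ]
  [ 0   1  0  -2  -3   0 ]
  [ 0   0  1  -3   3   0 ]
  [ 0   0  0   0   0   1 ]
Add 2 times ρ4 to ρ1.
  [ 1  -6  0  13  16  0 ]
  [ 0   1  0  -2  -3  0 ]
  [ 0   0  1  -3   3  0 ]
  [ 0   0  0   0   0  1 ]
Add 6 times ρ2 to ρ1.
  [ 1  0  0   1  -2  0 ]
  [ 0  1  0  -2  -3  0 ]
  [ 0  0  1  -3   3  0 ]
  [ 0  0  0   0   0  1 ]
The reduced form has 4 nonzero rows.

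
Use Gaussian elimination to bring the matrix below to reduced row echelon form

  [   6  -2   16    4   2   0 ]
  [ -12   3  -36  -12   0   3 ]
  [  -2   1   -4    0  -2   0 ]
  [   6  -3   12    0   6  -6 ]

ρ1 := 1/6·ρ1
  [   1  -1/3  8/3  2/3  1/3   0 ]
  [ -12     3  -36  -12    0   3 ]
  [  -2     1   -4    0   -2   0 ]
  [   6    -3   12    0    6  -6 ]
ρ2 := ρ2 + 12·ρ1
  [  1  -1/3  8/3  2/3  1/3   0 ]
  [  0    -1   -4   -4    4   3 ]
  [ -2     1   -4    0   -2   0 ]
  [  6    -3   12    0    6  -6 ]
ρ3 := ρ3 + 2·ρ1
  [ 1  -1/3  8/3  2/3   1/3   0 ]
  [ 0    -1   -4   -4     4   3 ]
  [ 0   1/3  4/3  4/3  -4/3   0 ]
  [ 6    -3   12    0     6  -6 ]
ρ4 := ρ4 − 6·ρ1
  [ 1  -1/3  8/3  2/3   1/3   0 ]
  [ 0    -1   -4   -4     4   3 ]
  [ 0   1/3  4/3  4/3  -4/3   0 ]
  [ 0    -1   -4   -4     4  -6 ]
ρ2 := -1·ρ2
  [ 1  -1/3  8/3  2/3   1/3   0 ]
  [ 0     1    4    4    -4  -3 ]
  [ 0   1/3  4/3  4/3  -4/3   0 ]
  [ 0    -1   -4   -4     4  -6 ]
ρ3 := ρ3 − 1/3·ρ2
  [ 1  -1/3  8/3  2/3  1/3   0 ]
  [ 0     1    4    4   -4  -3 ]
  [ 0     0    0    0    0   1 ]
  [ 0    -1   -4   -4    4  -6 ]
ρ4 := ρ4 + ρ2
  [ 1  -1/3  8/3  2/3  1/3   0 ]
  [ 0     1    4    4   -4  -3 ]
  [ 0     0    0    0    0   1 ]
  [ 0     0    0    0    0  -9 ]
ρ4 := ρ4 + 9·ρ3
  [ 1  -1/3  8/3  2/3  1/3   0 ]
  [ 0     1    4    4   -4  -3 ]
  [ 0     0    0    0    0   1 ]
  [ 0     0    0    0    0   0 ]
ρ2 := ρ2 + 3·ρ3
  [ 1  -1/3  8/3  2/3  1/3  0 ]
  [ 0     1    4    4   -4  0 ]
  [ 0     0    0    0    0  1 ]
  [ 0     0    0    0    0  0 ]
ρ1 := ρ1 + 1/3·ρ2
  [ 1  0  4  2  -1  0 ]
  [ 0  1  4  4  -4  0 ]
  [ 0  0  0  0   0  1 ]
  [ 0  0  0  0   0  0 ]

[[1, 0, 4, 2, -1, 0], [0, 1, 4, 4, -4, 0], [0, 0, 0, 0, 0, 1], [0, 0, 0, 0, 0, 0]]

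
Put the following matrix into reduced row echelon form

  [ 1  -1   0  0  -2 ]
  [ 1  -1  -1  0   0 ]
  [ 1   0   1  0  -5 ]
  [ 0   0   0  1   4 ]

[[1, 0, 0, 0, -3], [0, 1, 0, 0, -1], [0, 0, 1, 0, -2], [0, 0, 0, 1, 4]]

R2 := R2 − R1
R3 := R3 − R1
R2 <=> R3
R3 := -1·R3
R2 := R2 − R3
R1 := R1 + R2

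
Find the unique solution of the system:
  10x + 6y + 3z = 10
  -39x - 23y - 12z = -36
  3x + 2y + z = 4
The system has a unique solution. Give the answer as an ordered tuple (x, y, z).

Form the augmented matrix and row-reduce:
  [  10    6    3  |   10 ]
  [ -39  -23  -12  |  -36 ]
  [   3    2    1  |    4 ]
R1 ← 1/10·R1
  [   1  3/5  3/10  |    1 ]
  [ -39  -23   -12  |  -36 ]
  [   3    2     1  |    4 ]
R2 ← R2 + 39·R1
  [ 1  3/5   3/10  |  1 ]
  [ 0  2/5  -3/10  |  3 ]
  [ 3    2      1  |  4 ]
R3 ← R3 − 3·R1
  [ 1  3/5   3/10  |  1 ]
  [ 0  2/5  -3/10  |  3 ]
  [ 0  1/5   1/10  |  1 ]
R2 ← 5/2·R2
  [ 1  3/5  3/10  |     1 ]
  [ 0    1  -3/4  |  15/2 ]
  [ 0  1/5  1/10  |     1 ]
R3 ← R3 − 1/5·R2
  [ 1  3/5  3/10  |     1 ]
  [ 0    1  -3/4  |  15/2 ]
  [ 0    0   1/4  |  -1/2 ]
R3 ← 4·R3
  [ 1  3/5  3/10  |     1 ]
  [ 0    1  -3/4  |  15/2 ]
  [ 0    0     1  |    -2 ]
R2 ← R2 + 3/4·R3
  [ 1  3/5  3/10  |   1 ]
  [ 0    1     0  |   6 ]
  [ 0    0     1  |  -2 ]
R1 ← R1 − 3/10·R3
  [ 1  3/5  0  |  8/5 ]
  [ 0    1  0  |    6 ]
  [ 0    0  1  |   -2 ]
R1 ← R1 − 3/5·R2
  [ 1  0  0  |  -2 ]
  [ 0  1  0  |   6 ]
  [ 0  0  1  |  -2 ]
Reading off the last column: x = -2, y = 6, z = -2.

(-2, 6, -2)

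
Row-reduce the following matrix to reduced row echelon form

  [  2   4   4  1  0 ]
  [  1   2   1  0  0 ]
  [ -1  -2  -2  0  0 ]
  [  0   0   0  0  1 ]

R1 := 1/2·R1
  [  1   2   2  1/2  0 ]
  [  1   2   1    0  0 ]
  [ -1  -2  -2    0  0 ]
  [  0   0   0    0  1 ]
R2 := R2 − R1
  [  1   2   2   1/2  0 ]
  [  0   0  -1  -1/2  0 ]
  [ -1  -2  -2     0  0 ]
  [  0   0   0     0  1 ]
R3 := R3 + R1
  [ 1  2   2   1/2  0 ]
  [ 0  0  -1  -1/2  0 ]
  [ 0  0   0   1/2  0 ]
  [ 0  0   0     0  1 ]
R2 := -1·R2
  [ 1  2  2  1/2  0 ]
  [ 0  0  1  1/2  0 ]
  [ 0  0  0  1/2  0 ]
  [ 0  0  0    0  1 ]
R3 := 2·R3
  [ 1  2  2  1/2  0 ]
  [ 0  0  1  1/2  0 ]
  [ 0  0  0    1  0 ]
  [ 0  0  0    0  1 ]
R2 := R2 − 1/2·R3
  [ 1  2  2  1/2  0 ]
  [ 0  0  1    0  0 ]
  [ 0  0  0    1  0 ]
  [ 0  0  0    0  1 ]
R1 := R1 − 1/2·R3
  [ 1  2  2  0  0 ]
  [ 0  0  1  0  0 ]
  [ 0  0  0  1  0 ]
  [ 0  0  0  0  1 ]
R1 := R1 − 2·R2
  [ 1  2  0  0  0 ]
  [ 0  0  1  0  0 ]
  [ 0  0  0  1  0 ]
  [ 0  0  0  0  1 ]

[[1, 2, 0, 0, 0], [0, 0, 1, 0, 0], [0, 0, 0, 1, 0], [0, 0, 0, 0, 1]]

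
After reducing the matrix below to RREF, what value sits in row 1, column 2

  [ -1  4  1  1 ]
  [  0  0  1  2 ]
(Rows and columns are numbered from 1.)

-4

Multiply R1 by -1.
Add R2 to R1.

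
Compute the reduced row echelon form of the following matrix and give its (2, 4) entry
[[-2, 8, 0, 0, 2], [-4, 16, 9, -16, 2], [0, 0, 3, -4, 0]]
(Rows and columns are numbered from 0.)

Multiply R1 by -1/2.
  [  1  -4  0    0  -1 ]
  [ -4  16  9  -16   2 ]
  [  0   0  3   -4   0 ]
Add 4 times R1 to R2.
  [ 1  -4  0    0  -1 ]
  [ 0   0  9  -16  -2 ]
  [ 0   0  3   -4   0 ]
Multiply R2 by 1/9.
  [ 1  -4  0      0    -1 ]
  [ 0   0  1  -16/9  -2/9 ]
  [ 0   0  3     -4     0 ]
Subtract 3 times R2 from R3.
  [ 1  -4  0      0    -1 ]
  [ 0   0  1  -16/9  -2/9 ]
  [ 0   0  0    4/3   2/3 ]
Multiply R3 by 3/4.
  [ 1  -4  0      0    -1 ]
  [ 0   0  1  -16/9  -2/9 ]
  [ 0   0  0      1   1/2 ]
Add 16/9 times R3 to R2.
  [ 1  -4  0  0   -1 ]
  [ 0   0  1  0  2/3 ]
  [ 0   0  0  1  1/2 ]

1/2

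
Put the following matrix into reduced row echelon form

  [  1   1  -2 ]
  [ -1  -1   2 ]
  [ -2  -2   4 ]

r2 ← r2 + r1
  [  1   1  -2 ]
  [  0   0   0 ]
  [ -2  -2   4 ]
r3 ← r3 + 2·r1
  [ 1  1  -2 ]
  [ 0  0   0 ]
  [ 0  0   0 ]

[[1, 1, -2], [0, 0, 0], [0, 0, 0]]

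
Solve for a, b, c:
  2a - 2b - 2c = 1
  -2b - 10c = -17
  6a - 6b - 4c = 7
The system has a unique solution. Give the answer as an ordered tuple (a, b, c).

(1, -3/2, 2)

Form the augmented matrix and row-reduce:
  [ 2  -2   -2  |    1 ]
  [ 0  -2  -10  |  -17 ]
  [ 6  -6   -4  |    7 ]
Multiply R1 by 1/2.
Subtract 6 times R1 from R3.
Multiply R2 by -1/2.
Multiply R3 by 1/2.
Subtract 5 times R3 from R2.
Add R3 to R1.
Add R2 to R1.
Reading off the last column: a = 1, b = -3/2, c = 2.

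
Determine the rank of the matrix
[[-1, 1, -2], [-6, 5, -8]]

rank = 2

r1 ← -1·r1
  [  1  -1   2 ]
  [ -6   5  -8 ]
r2 ← r2 + 6·r1
  [ 1  -1  2 ]
  [ 0  -1  4 ]
r2 ← -1·r2
  [ 1  -1   2 ]
  [ 0   1  -4 ]
r1 ← r1 + r2
  [ 1  0  -2 ]
  [ 0  1  -4 ]
The reduced form has 2 nonzero rows.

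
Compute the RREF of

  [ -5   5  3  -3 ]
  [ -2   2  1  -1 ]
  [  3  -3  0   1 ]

[[1, -1, 0, 0], [0, 0, 1, 0], [0, 0, 0, 1]]

R1 := -1/5·R1
R2 := R2 + 2·R1
R3 := R3 − 3·R1
R2 := -5·R2
R3 := R3 − 9/5·R2
R2 := R2 + R3
R1 := R1 − 3/5·R3
R1 := R1 + 3/5·R2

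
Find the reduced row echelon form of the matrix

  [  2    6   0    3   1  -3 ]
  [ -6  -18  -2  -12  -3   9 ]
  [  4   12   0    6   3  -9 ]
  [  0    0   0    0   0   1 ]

r1 := 1/2·r1
  [  1    3   0  3/2  1/2  -3/2 ]
  [ -6  -18  -2  -12   -3     9 ]
  [  4   12   0    6    3    -9 ]
  [  0    0   0    0    0     1 ]
r2 := r2 + 6·r1
  [ 1   3   0  3/2  1/2  -3/2 ]
  [ 0   0  -2   -3    0     0 ]
  [ 4  12   0    6    3    -9 ]
  [ 0   0   0    0    0     1 ]
r3 := r3 − 4·r1
  [ 1  3   0  3/2  1/2  -3/2 ]
  [ 0  0  -2   -3    0     0 ]
  [ 0  0   0    0    1    -3 ]
  [ 0  0   0    0    0     1 ]
r2 := -1/2·r2
  [ 1  3  0  3/2  1/2  -3/2 ]
  [ 0  0  1  3/2    0     0 ]
  [ 0  0  0    0    1    -3 ]
  [ 0  0  0    0    0     1 ]
r3 := r3 + 3·r4
  [ 1  3  0  3/2  1/2  -3/2 ]
  [ 0  0  1  3/2    0     0 ]
  [ 0  0  0    0    1     0 ]
  [ 0  0  0    0    0     1 ]
r1 := r1 + 3/2·r4
  [ 1  3  0  3/2  1/2  0 ]
  [ 0  0  1  3/2    0  0 ]
  [ 0  0  0    0    1  0 ]
  [ 0  0  0    0    0  1 ]
r1 := r1 − 1/2·r3
  [ 1  3  0  3/2  0  0 ]
  [ 0  0  1  3/2  0  0 ]
  [ 0  0  0    0  1  0 ]
  [ 0  0  0    0  0  1 ]

[[1, 3, 0, 3/2, 0, 0], [0, 0, 1, 3/2, 0, 0], [0, 0, 0, 0, 1, 0], [0, 0, 0, 0, 0, 1]]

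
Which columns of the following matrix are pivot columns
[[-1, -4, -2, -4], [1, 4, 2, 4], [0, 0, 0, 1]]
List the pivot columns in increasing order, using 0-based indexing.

0, 3

r1 := -1·r1
  [ 1  4  2  4 ]
  [ 1  4  2  4 ]
  [ 0  0  0  1 ]
r2 := r2 − r1
  [ 1  4  2  4 ]
  [ 0  0  0  0 ]
  [ 0  0  0  1 ]
r2 <=> r3
  [ 1  4  2  4 ]
  [ 0  0  0  1 ]
  [ 0  0  0  0 ]
r1 := r1 − 4·r2
  [ 1  4  2  0 ]
  [ 0  0  0  1 ]
  [ 0  0  0  0 ]
Pivot columns are the columns containing a leading 1.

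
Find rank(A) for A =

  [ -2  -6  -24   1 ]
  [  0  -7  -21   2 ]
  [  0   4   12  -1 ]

R1 ← -1/2·R1
  [ 1   3   12  -1/2 ]
  [ 0  -7  -21     2 ]
  [ 0   4   12    -1 ]
R2 ← -1/7·R2
  [ 1  3  12  -1/2 ]
  [ 0  1   3  -2/7 ]
  [ 0  4  12    -1 ]
R3 ← R3 − 4·R2
  [ 1  3  12  -1/2 ]
  [ 0  1   3  -2/7 ]
  [ 0  0   0   1/7 ]
R3 ← 7·R3
  [ 1  3  12  -1/2 ]
  [ 0  1   3  -2/7 ]
  [ 0  0   0     1 ]
R2 ← R2 + 2/7·R3
  [ 1  3  12  -1/2 ]
  [ 0  1   3     0 ]
  [ 0  0   0     1 ]
R1 ← R1 + 1/2·R3
  [ 1  3  12  0 ]
  [ 0  1   3  0 ]
  [ 0  0   0  1 ]
R1 ← R1 − 3·R2
  [ 1  0  3  0 ]
  [ 0  1  3  0 ]
  [ 0  0  0  1 ]
The reduced form has 3 nonzero rows.

rank = 3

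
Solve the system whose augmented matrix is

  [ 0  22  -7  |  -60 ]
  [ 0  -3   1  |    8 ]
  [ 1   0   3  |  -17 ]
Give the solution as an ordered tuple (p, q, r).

(-5, -4, -4)

ρ1 <=> ρ3
ρ2 ← -1/3·ρ2
ρ3 ← ρ3 − 22·ρ2
ρ3 ← 3·ρ3
ρ2 ← ρ2 + 1/3·ρ3
ρ1 ← ρ1 − 3·ρ3
Reading off the last column: p = -5, q = -4, r = -4.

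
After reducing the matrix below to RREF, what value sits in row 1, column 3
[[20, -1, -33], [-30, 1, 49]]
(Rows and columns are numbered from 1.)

R1 := 1/20·R1
R2 := R2 + 30·R1
R2 := -2·R2
R1 := R1 + 1/20·R2

-8/5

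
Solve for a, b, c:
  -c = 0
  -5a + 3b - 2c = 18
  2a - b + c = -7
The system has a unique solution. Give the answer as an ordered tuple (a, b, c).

Form the augmented matrix and row-reduce:
  [  0   0  -1  |   0 ]
  [ -5   3  -2  |  18 ]
  [  2  -1   1  |  -7 ]
R1 <-> R2
  [ -5   3  -2  |  18 ]
  [  0   0  -1  |   0 ]
  [  2  -1   1  |  -7 ]
R1 := -1/5·R1
  [ 1  -3/5  2/5  |  -18/5 ]
  [ 0     0   -1  |      0 ]
  [ 2    -1    1  |     -7 ]
R3 := R3 − 2·R1
  [ 1  -3/5  2/5  |  -18/5 ]
  [ 0     0   -1  |      0 ]
  [ 0   1/5  1/5  |    1/5 ]
R2 <-> R3
  [ 1  -3/5  2/5  |  -18/5 ]
  [ 0   1/5  1/5  |    1/5 ]
  [ 0     0   -1  |      0 ]
R2 := 5·R2
  [ 1  -3/5  2/5  |  -18/5 ]
  [ 0     1    1  |      1 ]
  [ 0     0   -1  |      0 ]
R3 := -1·R3
  [ 1  -3/5  2/5  |  -18/5 ]
  [ 0     1    1  |      1 ]
  [ 0     0    1  |      0 ]
R2 := R2 − R3
  [ 1  -3/5  2/5  |  -18/5 ]
  [ 0     1    0  |      1 ]
  [ 0     0    1  |      0 ]
R1 := R1 − 2/5·R3
  [ 1  -3/5  0  |  -18/5 ]
  [ 0     1  0  |      1 ]
  [ 0     0  1  |      0 ]
R1 := R1 + 3/5·R2
  [ 1  0  0  |  -3 ]
  [ 0  1  0  |   1 ]
  [ 0  0  1  |   0 ]
Reading off the last column: a = -3, b = 1, c = 0.

(-3, 1, 0)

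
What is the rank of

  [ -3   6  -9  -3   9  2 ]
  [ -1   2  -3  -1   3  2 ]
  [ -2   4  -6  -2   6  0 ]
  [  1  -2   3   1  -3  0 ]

rank = 2

R1 → -1/3·R1
  [  1  -2   3   1  -3  -2/3 ]
  [ -1   2  -3  -1   3     2 ]
  [ -2   4  -6  -2   6     0 ]
  [  1  -2   3   1  -3     0 ]
R2 → R2 + R1
  [  1  -2   3   1  -3  -2/3 ]
  [  0   0   0   0   0   4/3 ]
  [ -2   4  -6  -2   6     0 ]
  [  1  -2   3   1  -3     0 ]
R3 → R3 + 2·R1
  [ 1  -2  3  1  -3  -2/3 ]
  [ 0   0  0  0   0   4/3 ]
  [ 0   0  0  0   0  -4/3 ]
  [ 1  -2  3  1  -3     0 ]
R4 → R4 − R1
  [ 1  -2  3  1  -3  -2/3 ]
  [ 0   0  0  0   0   4/3 ]
  [ 0   0  0  0   0  -4/3 ]
  [ 0   0  0  0   0   2/3 ]
R2 → 3/4·R2
  [ 1  -2  3  1  -3  -2/3 ]
  [ 0   0  0  0   0     1 ]
  [ 0   0  0  0   0  -4/3 ]
  [ 0   0  0  0   0   2/3 ]
R3 → R3 + 4/3·R2
  [ 1  -2  3  1  -3  -2/3 ]
  [ 0   0  0  0   0     1 ]
  [ 0   0  0  0   0     0 ]
  [ 0   0  0  0   0   2/3 ]
R4 → R4 − 2/3·R2
  [ 1  -2  3  1  -3  -2/3 ]
  [ 0   0  0  0   0     1 ]
  [ 0   0  0  0   0     0 ]
  [ 0   0  0  0   0     0 ]
R1 → R1 + 2/3·R2
  [ 1  -2  3  1  -3  0 ]
  [ 0   0  0  0   0  1 ]
  [ 0   0  0  0   0  0 ]
  [ 0   0  0  0   0  0 ]
The reduced form has 2 nonzero rows.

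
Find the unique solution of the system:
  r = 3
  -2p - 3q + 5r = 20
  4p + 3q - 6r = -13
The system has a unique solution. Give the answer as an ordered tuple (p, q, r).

Form the augmented matrix and row-reduce:
  [  0   0   1  |    3 ]
  [ -2  -3   5  |   20 ]
  [  4   3  -6  |  -13 ]
r1 <-> r2
  [ -2  -3   5  |   20 ]
  [  0   0   1  |    3 ]
  [  4   3  -6  |  -13 ]
r1 ← -1/2·r1
  [ 1  3/2  -5/2  |  -10 ]
  [ 0    0     1  |    3 ]
  [ 4    3    -6  |  -13 ]
r3 ← r3 − 4·r1
  [ 1  3/2  -5/2  |  -10 ]
  [ 0    0     1  |    3 ]
  [ 0   -3     4  |   27 ]
r2 <-> r3
  [ 1  3/2  -5/2  |  -10 ]
  [ 0   -3     4  |   27 ]
  [ 0    0     1  |    3 ]
r2 ← -1/3·r2
  [ 1  3/2  -5/2  |  -10 ]
  [ 0    1  -4/3  |   -9 ]
  [ 0    0     1  |    3 ]
r2 ← r2 + 4/3·r3
  [ 1  3/2  -5/2  |  -10 ]
  [ 0    1     0  |   -5 ]
  [ 0    0     1  |    3 ]
r1 ← r1 + 5/2·r3
  [ 1  3/2  0  |  -5/2 ]
  [ 0    1  0  |    -5 ]
  [ 0    0  1  |     3 ]
r1 ← r1 − 3/2·r2
  [ 1  0  0  |   5 ]
  [ 0  1  0  |  -5 ]
  [ 0  0  1  |   3 ]
Reading off the last column: p = 5, q = -5, r = 3.

(5, -5, 3)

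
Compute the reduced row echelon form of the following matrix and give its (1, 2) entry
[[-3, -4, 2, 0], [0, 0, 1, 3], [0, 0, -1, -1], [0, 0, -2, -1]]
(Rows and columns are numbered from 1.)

4/3

r1 -> -1/3·r1
  [ 1  4/3  -2/3   0 ]
  [ 0    0     1   3 ]
  [ 0    0    -1  -1 ]
  [ 0    0    -2  -1 ]
r3 -> r3 + r2
  [ 1  4/3  -2/3   0 ]
  [ 0    0     1   3 ]
  [ 0    0     0   2 ]
  [ 0    0    -2  -1 ]
r4 -> r4 + 2·r2
  [ 1  4/3  -2/3  0 ]
  [ 0    0     1  3 ]
  [ 0    0     0  2 ]
  [ 0    0     0  5 ]
r3 -> 1/2·r3
  [ 1  4/3  -2/3  0 ]
  [ 0    0     1  3 ]
  [ 0    0     0  1 ]
  [ 0    0     0  5 ]
r4 -> r4 − 5·r3
  [ 1  4/3  -2/3  0 ]
  [ 0    0     1  3 ]
  [ 0    0     0  1 ]
  [ 0    0     0  0 ]
r2 -> r2 − 3·r3
  [ 1  4/3  -2/3  0 ]
  [ 0    0     1  0 ]
  [ 0    0     0  1 ]
  [ 0    0     0  0 ]
r1 -> r1 + 2/3·r2
  [ 1  4/3  0  0 ]
  [ 0    0  1  0 ]
  [ 0    0  0  1 ]
  [ 0    0  0  0 ]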